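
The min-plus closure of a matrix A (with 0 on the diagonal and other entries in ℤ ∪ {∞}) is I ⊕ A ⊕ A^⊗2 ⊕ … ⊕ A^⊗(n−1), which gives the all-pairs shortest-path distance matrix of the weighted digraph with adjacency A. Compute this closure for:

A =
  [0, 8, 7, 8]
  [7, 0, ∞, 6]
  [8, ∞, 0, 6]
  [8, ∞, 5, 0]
Closure =
  [0, 8, 7, 8]
  [7, 0, 11, 6]
  [8, 16, 0, 6]
  [8, 16, 5, 0]

This is the Floyd-Warshall all-pairs shortest-path computation. For each intermediate vertex k = 0, 1, …, 3, update dist[i][j] ← min(dist[i][j], dist[i][k] + dist[k][j]). The final matrix gives, for each (i, j), the minimum total weight of any directed path from i to j (possibly empty when i = j).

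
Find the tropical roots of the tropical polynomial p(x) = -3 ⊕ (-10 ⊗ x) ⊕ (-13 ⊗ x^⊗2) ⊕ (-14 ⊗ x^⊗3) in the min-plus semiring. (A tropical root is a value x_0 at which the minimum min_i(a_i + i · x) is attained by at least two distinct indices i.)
Roots: {1, 3, 7}

Each tropical root is a break point of the lower envelope of the lines y = a_i + i · x (there are 4 lines, with slopes 0, 1, ..., 3). Only the lines that attain the minimum somewhere contribute to roots; other lines are dominated. Here the surviving (envelope) indices are i = 3, i = 2, i = 1, i = 0.
Intersections between consecutive envelope lines give the roots: for adjacent envelope indices i < j the intersection is x = (a_i − a_j) / (j − i). Reading off the sorted break points: {1, 3, 7}.
Verification: at each break x_0, at least two indices attain the minimum of min_i(a_i + i · x_0).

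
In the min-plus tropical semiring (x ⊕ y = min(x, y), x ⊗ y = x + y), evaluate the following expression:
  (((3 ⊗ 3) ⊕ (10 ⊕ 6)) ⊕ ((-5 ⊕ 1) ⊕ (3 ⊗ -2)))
(((3 ⊗ 3) ⊕ (10 ⊕ 6)) ⊕ ((-5 ⊕ 1) ⊕ (3 ⊗ -2))) = -5

Expand innermost to outermost. Recall ⊕ takes the minimum of its arguments and ⊗ takes their sum. Working out the expression (((3 ⊗ 3) ⊕ (10 ⊕ 6)) ⊕ ((-5 ⊕ 1) ⊕ (3 ⊗ -2))) gives -5.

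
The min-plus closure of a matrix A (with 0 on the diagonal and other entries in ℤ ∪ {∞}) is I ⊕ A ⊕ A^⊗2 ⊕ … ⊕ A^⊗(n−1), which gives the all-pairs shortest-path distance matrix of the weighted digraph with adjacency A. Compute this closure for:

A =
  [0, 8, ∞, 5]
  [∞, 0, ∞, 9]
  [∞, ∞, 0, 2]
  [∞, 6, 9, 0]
Closure =
  [0, 8, 14, 5]
  [∞, 0, 18, 9]
  [∞, 8, 0, 2]
  [∞, 6, 9, 0]

This is the Floyd-Warshall all-pairs shortest-path computation. For each intermediate vertex k = 0, 1, …, 3, update dist[i][j] ← min(dist[i][j], dist[i][k] + dist[k][j]). The final matrix gives, for each (i, j), the minimum total weight of any directed path from i to j (possibly empty when i = j).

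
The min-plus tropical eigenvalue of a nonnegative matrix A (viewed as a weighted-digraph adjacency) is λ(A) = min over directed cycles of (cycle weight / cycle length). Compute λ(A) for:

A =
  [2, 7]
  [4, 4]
λ(A) = 2

Enumerate directed cycles and compute their means (weight / length). Sample:
  cycle 0 → 0: weight = 2, length = 1, mean = 2/1 ≈ 2.000
  cycle 1 → 1: weight = 4, length = 1, mean = 4/1 ≈ 4.000
  cycle 0 → 1 → 0: weight = 11, length = 2, mean = 11/2 ≈ 5.500
  cycle 1 → 0 → 1: weight = 11, length = 2, mean = 11/2 ≈ 5.500
Minimum mean = 2.000, attained e.g. along the cycle 0 → 0 with weight 2 and length 1. So λ(A) = 2/1 = 2.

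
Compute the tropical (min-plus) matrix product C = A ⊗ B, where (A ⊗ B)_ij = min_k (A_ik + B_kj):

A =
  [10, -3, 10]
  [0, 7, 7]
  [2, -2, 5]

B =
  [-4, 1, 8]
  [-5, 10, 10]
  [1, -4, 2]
A ⊗ B =
  [-8, 6, 7]
  [-4, 1, 8]
  [-7, 1, 7]

Apply the min-plus product entry-by-entry:
  C[0][0] = min over k of (A[0][0] + B[0][0] = 10 + -4 = 6, A[0][1] + B[1][0] = -3 + -5 = -8, A[0][2] + B[2][0] = 10 + 1 = 11) = -8 (attained at k = 1)
  C[0][1] = min over k of (A[0][0] + B[0][1] = 10 + 1 = 11, A[0][1] + B[1][1] = -3 + 10 = 7, A[0][2] + B[2][1] = 10 + -4 = 6) = 6 (attained at k = 2)
  C[0][2] = min over k of (A[0][0] + B[0][2] = 10 + 8 = 18, A[0][1] + B[1][2] = -3 + 10 = 7, A[0][2] + B[2][2] = 10 + 2 = 12) = 7 (attained at k = 1)
  C[1][0] = min over k of (A[1][0] + B[0][0] = 0 + -4 = -4, A[1][1] + B[1][0] = 7 + -5 = 2, A[1][2] + B[2][0] = 7 + 1 = 8) = -4 (attained at k = 0)
  C[1][1] = min over k of (A[1][0] + B[0][1] = 0 + 1 = 1, A[1][1] + B[1][1] = 7 + 10 = 17, A[1][2] + B[2][1] = 7 + -4 = 3) = 1 (attained at k = 0)
  C[1][2] = min over k of (A[1][0] + B[0][2] = 0 + 8 = 8, A[1][1] + B[1][2] = 7 + 10 = 17, A[1][2] + B[2][2] = 7 + 2 = 9) = 8 (attained at k = 0)
  C[2][0] = min over k of (A[2][0] + B[0][0] = 2 + -4 = -2, A[2][1] + B[1][0] = -2 + -5 = -7, A[2][2] + B[2][0] = 5 + 1 = 6) = -7 (attained at k = 1)
  C[2][1] = min over k of (A[2][0] + B[0][1] = 2 + 1 = 3, A[2][1] + B[1][1] = -2 + 10 = 8, A[2][2] + B[2][1] = 5 + -4 = 1) = 1 (attained at k = 2)
  C[2][2] = min over k of (A[2][0] + B[0][2] = 2 + 8 = 10, A[2][1] + B[1][2] = -2 + 10 = 8, A[2][2] + B[2][2] = 5 + 2 = 7) = 7 (attained at k = 2)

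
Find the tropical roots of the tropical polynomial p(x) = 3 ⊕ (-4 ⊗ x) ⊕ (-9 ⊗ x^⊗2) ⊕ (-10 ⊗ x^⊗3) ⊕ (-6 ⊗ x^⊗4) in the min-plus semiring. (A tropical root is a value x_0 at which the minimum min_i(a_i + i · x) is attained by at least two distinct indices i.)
Roots: {-4, 1, 5, 7}

Each tropical root is a break point of the lower envelope of the lines y = a_i + i · x (there are 5 lines, with slopes 0, 1, ..., 4). Only the lines that attain the minimum somewhere contribute to roots; other lines are dominated. Here the surviving (envelope) indices are i = 4, i = 3, i = 2, i = 1, i = 0.
Intersections between consecutive envelope lines give the roots: for adjacent envelope indices i < j the intersection is x = (a_i − a_j) / (j − i). Reading off the sorted break points: {-4, 1, 5, 7}.
Verification: at each break x_0, at least two indices attain the minimum of min_i(a_i + i · x_0).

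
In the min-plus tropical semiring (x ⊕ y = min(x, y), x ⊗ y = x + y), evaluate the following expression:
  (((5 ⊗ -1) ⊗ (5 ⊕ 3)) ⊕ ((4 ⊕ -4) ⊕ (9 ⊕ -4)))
(((5 ⊗ -1) ⊗ (5 ⊕ 3)) ⊕ ((4 ⊕ -4) ⊕ (9 ⊕ -4))) = -4

Expand innermost to outermost. Recall ⊕ takes the minimum of its arguments and ⊗ takes their sum. Working out the expression (((5 ⊗ -1) ⊗ (5 ⊕ 3)) ⊕ ((4 ⊕ -4) ⊕ (9 ⊕ -4))) gives -4.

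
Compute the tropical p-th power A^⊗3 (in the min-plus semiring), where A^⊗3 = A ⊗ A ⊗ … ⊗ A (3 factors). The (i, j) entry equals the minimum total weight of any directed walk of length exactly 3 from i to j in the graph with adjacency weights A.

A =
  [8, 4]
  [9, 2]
A^⊗3 =
  [15, 8]
  [13, 6]

Each entry (A^⊗3)_ij equals the minimum over all length-3 walks i = v_0 → v_1 → … → v_3 = j of Σ_t A[v_t][v_{t+1}]. For example, for (i, j) = (0, 1) we minimise over 4 possible intermediate vertex sequences; the minimum is 8, attained along the walk 0 → 1 → 1 → 1.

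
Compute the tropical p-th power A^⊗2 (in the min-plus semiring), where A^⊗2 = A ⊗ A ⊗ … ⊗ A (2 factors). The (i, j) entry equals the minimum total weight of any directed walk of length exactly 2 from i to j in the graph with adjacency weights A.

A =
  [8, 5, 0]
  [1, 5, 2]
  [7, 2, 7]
A^⊗2 =
  [6, 2, 7]
  [6, 4, 1]
  [3, 7, 4]

Each entry (A^⊗2)_ij equals the minimum over all length-2 walks i = v_0 → v_1 → … → v_2 = j of Σ_t A[v_t][v_{t+1}]. For example, for (i, j) = (0, 2) we minimise over 3 possible intermediate vertex sequences; the minimum is 7, attained along the walk 0 → 1 → 2.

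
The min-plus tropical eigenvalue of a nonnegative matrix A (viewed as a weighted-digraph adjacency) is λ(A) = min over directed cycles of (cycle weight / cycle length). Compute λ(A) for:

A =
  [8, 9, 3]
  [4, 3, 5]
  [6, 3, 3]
λ(A) = 3

Enumerate directed cycles and compute their means (weight / length). Sample:
  cycle 0 → 0: weight = 8, length = 1, mean = 8/1 ≈ 8.000
  cycle 1 → 1: weight = 3, length = 1, mean = 3/1 ≈ 3.000
  cycle 2 → 2: weight = 3, length = 1, mean = 3/1 ≈ 3.000
  cycle 0 → 1 → 0: weight = 13, length = 2, mean = 13/2 ≈ 6.500
  cycle 0 → 2 → 0: weight = 9, length = 2, mean = 9/2 ≈ 4.500
  cycle 1 → 0 → 1: weight = 13, length = 2, mean = 13/2 ≈ 6.500
Minimum mean = 3.000, attained e.g. along the cycle 1 → 1 with weight 3 and length 1. So λ(A) = 3/1 = 3.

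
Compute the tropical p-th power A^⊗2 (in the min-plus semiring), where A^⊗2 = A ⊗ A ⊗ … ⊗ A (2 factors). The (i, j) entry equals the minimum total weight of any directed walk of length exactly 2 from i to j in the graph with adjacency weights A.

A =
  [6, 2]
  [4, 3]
A^⊗2 =
  [6, 5]
  [7, 6]

Each entry (A^⊗2)_ij equals the minimum over all length-2 walks i = v_0 → v_1 → … → v_2 = j of Σ_t A[v_t][v_{t+1}]. For example, for (i, j) = (0, 1) we minimise over 2 possible intermediate vertex sequences; the minimum is 5, attained along the walk 0 → 1 → 1.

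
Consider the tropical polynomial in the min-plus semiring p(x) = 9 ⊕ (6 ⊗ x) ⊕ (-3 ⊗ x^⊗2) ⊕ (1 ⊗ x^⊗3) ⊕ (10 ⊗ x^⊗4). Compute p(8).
p(8) = 9

A tropical monomial a ⊗ x^⊗i evaluates to a + i · x. Evaluating each term at x = 8:
  Term 0 contributes 9 + 0 · 8 = 9
  Term 1 contributes 6 + 1 · 8 = 14
  Term 2 contributes -3 + 2 · 8 = 13
  Term 3 contributes 1 + 3 · 8 = 25
  Term 4 contributes 10 + 4 · 8 = 42
p(8) = ⊕ of these = min[9, 14, 13, 25, 42] = 9.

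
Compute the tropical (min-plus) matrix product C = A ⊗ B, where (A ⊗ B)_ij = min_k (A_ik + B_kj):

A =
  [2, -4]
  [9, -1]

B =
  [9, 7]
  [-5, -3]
A ⊗ B =
  [-9, -7]
  [-6, -4]

Apply the min-plus product entry-by-entry:
  C[0][0] = min over k of (A[0][0] + B[0][0] = 2 + 9 = 11, A[0][1] + B[1][0] = -4 + -5 = -9) = -9 (attained at k = 1)
  C[0][1] = min over k of (A[0][0] + B[0][1] = 2 + 7 = 9, A[0][1] + B[1][1] = -4 + -3 = -7) = -7 (attained at k = 1)
  C[1][0] = min over k of (A[1][0] + B[0][0] = 9 + 9 = 18, A[1][1] + B[1][0] = -1 + -5 = -6) = -6 (attained at k = 1)
  C[1][1] = min over k of (A[1][0] + B[0][1] = 9 + 7 = 16, A[1][1] + B[1][1] = -1 + -3 = -4) = -4 (attained at k = 1)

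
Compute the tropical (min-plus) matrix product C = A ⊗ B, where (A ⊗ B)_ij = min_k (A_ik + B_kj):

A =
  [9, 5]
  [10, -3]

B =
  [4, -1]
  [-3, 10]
A ⊗ B =
  [2, 8]
  [-6, 7]

Apply the min-plus product entry-by-entry:
  C[0][0] = min over k of (A[0][0] + B[0][0] = 9 + 4 = 13, A[0][1] + B[1][0] = 5 + -3 = 2) = 2 (attained at k = 1)
  C[0][1] = min over k of (A[0][0] + B[0][1] = 9 + -1 = 8, A[0][1] + B[1][1] = 5 + 10 = 15) = 8 (attained at k = 0)
  C[1][0] = min over k of (A[1][0] + B[0][0] = 10 + 4 = 14, A[1][1] + B[1][0] = -3 + -3 = -6) = -6 (attained at k = 1)
  C[1][1] = min over k of (A[1][0] + B[0][1] = 10 + -1 = 9, A[1][1] + B[1][1] = -3 + 10 = 7) = 7 (attained at k = 1)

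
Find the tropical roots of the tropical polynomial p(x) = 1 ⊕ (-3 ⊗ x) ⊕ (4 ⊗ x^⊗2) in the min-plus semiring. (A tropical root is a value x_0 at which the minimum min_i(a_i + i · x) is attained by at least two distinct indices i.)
Roots: {-7, 4}

Each tropical root is a break point of the lower envelope of the lines y = a_i + i · x (there are 3 lines, with slopes 0, 1, ..., 2). Only the lines that attain the minimum somewhere contribute to roots; other lines are dominated. Here the surviving (envelope) indices are i = 2, i = 1, i = 0.
Intersections between consecutive envelope lines give the roots: for adjacent envelope indices i < j the intersection is x = (a_i − a_j) / (j − i). Reading off the sorted break points: {-7, 4}.
Verification: at each break x_0, at least two indices attain the minimum of min_i(a_i + i · x_0).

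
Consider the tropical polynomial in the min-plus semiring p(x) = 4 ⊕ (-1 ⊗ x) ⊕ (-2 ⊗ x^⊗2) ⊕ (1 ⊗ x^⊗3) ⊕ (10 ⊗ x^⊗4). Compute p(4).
p(4) = 3

A tropical monomial a ⊗ x^⊗i evaluates to a + i · x. Evaluating each term at x = 4:
  Term 0 contributes 4 + 0 · 4 = 4
  Term 1 contributes -1 + 1 · 4 = 3
  Term 2 contributes -2 + 2 · 4 = 6
  Term 3 contributes 1 + 3 · 4 = 13
  Term 4 contributes 10 + 4 · 4 = 26
p(4) = ⊕ of these = min[4, 3, 6, 13, 26] = 3.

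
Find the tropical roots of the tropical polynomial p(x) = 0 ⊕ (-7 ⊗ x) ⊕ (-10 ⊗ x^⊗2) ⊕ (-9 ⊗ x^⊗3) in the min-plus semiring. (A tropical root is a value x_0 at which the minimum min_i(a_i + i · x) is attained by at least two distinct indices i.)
Roots: {-1, 3, 7}

Each tropical root is a break point of the lower envelope of the lines y = a_i + i · x (there are 4 lines, with slopes 0, 1, ..., 3). Only the lines that attain the minimum somewhere contribute to roots; other lines are dominated. Here the surviving (envelope) indices are i = 3, i = 2, i = 1, i = 0.
Intersections between consecutive envelope lines give the roots: for adjacent envelope indices i < j the intersection is x = (a_i − a_j) / (j − i). Reading off the sorted break points: {-1, 3, 7}.
Verification: at each break x_0, at least two indices attain the minimum of min_i(a_i + i · x_0).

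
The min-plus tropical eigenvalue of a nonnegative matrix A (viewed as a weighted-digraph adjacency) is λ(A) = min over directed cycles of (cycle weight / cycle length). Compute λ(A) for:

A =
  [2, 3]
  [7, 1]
λ(A) = 1

Enumerate directed cycles and compute their means (weight / length). Sample:
  cycle 0 → 0: weight = 2, length = 1, mean = 2/1 ≈ 2.000
  cycle 1 → 1: weight = 1, length = 1, mean = 1/1 ≈ 1.000
  cycle 0 → 1 → 0: weight = 10, length = 2, mean = 10/2 ≈ 5.000
  cycle 1 → 0 → 1: weight = 10, length = 2, mean = 10/2 ≈ 5.000
Minimum mean = 1.000, attained e.g. along the cycle 1 → 1 with weight 1 and length 1. So λ(A) = 1/1 = 1.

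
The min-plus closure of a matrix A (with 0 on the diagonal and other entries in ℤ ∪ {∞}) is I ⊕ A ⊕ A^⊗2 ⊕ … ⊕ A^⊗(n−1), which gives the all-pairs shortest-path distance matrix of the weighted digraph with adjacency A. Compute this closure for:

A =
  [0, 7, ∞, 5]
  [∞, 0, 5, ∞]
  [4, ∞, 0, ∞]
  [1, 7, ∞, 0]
Closure =
  [0, 7, 12, 5]
  [9, 0, 5, 14]
  [4, 11, 0, 9]
  [1, 7, 12, 0]

This is the Floyd-Warshall all-pairs shortest-path computation. For each intermediate vertex k = 0, 1, …, 3, update dist[i][j] ← min(dist[i][j], dist[i][k] + dist[k][j]). The final matrix gives, for each (i, j), the minimum total weight of any directed path from i to j (possibly empty when i = j).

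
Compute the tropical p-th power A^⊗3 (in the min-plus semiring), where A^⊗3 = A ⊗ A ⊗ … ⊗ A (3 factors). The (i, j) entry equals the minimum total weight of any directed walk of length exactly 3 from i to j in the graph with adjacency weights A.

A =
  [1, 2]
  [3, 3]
A^⊗3 =
  [3, 4]
  [5, 6]

Each entry (A^⊗3)_ij equals the minimum over all length-3 walks i = v_0 → v_1 → … → v_3 = j of Σ_t A[v_t][v_{t+1}]. For example, for (i, j) = (0, 1) we minimise over 4 possible intermediate vertex sequences; the minimum is 4, attained along the walk 0 → 0 → 0 → 1.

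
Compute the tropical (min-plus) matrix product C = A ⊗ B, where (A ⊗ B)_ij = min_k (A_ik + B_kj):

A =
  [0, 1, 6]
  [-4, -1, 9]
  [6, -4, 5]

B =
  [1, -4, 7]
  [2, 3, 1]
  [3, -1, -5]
A ⊗ B =
  [1, -4, 1]
  [-3, -8, 0]
  [-2, -1, -3]

Apply the min-plus product entry-by-entry:
  C[0][0] = min over k of (A[0][0] + B[0][0] = 0 + 1 = 1, A[0][1] + B[1][0] = 1 + 2 = 3, A[0][2] + B[2][0] = 6 + 3 = 9) = 1 (attained at k = 0)
  C[0][1] = min over k of (A[0][0] + B[0][1] = 0 + -4 = -4, A[0][1] + B[1][1] = 1 + 3 = 4, A[0][2] + B[2][1] = 6 + -1 = 5) = -4 (attained at k = 0)
  C[0][2] = min over k of (A[0][0] + B[0][2] = 0 + 7 = 7, A[0][1] + B[1][2] = 1 + 1 = 2, A[0][2] + B[2][2] = 6 + -5 = 1) = 1 (attained at k = 2)
  C[1][0] = min over k of (A[1][0] + B[0][0] = -4 + 1 = -3, A[1][1] + B[1][0] = -1 + 2 = 1, A[1][2] + B[2][0] = 9 + 3 = 12) = -3 (attained at k = 0)
  C[1][1] = min over k of (A[1][0] + B[0][1] = -4 + -4 = -8, A[1][1] + B[1][1] = -1 + 3 = 2, A[1][2] + B[2][1] = 9 + -1 = 8) = -8 (attained at k = 0)
  C[1][2] = min over k of (A[1][0] + B[0][2] = -4 + 7 = 3, A[1][1] + B[1][2] = -1 + 1 = 0, A[1][2] + B[2][2] = 9 + -5 = 4) = 0 (attained at k = 1)
  C[2][0] = min over k of (A[2][0] + B[0][0] = 6 + 1 = 7, A[2][1] + B[1][0] = -4 + 2 = -2, A[2][2] + B[2][0] = 5 + 3 = 8) = -2 (attained at k = 1)
  C[2][1] = min over k of (A[2][0] + B[0][1] = 6 + -4 = 2, A[2][1] + B[1][1] = -4 + 3 = -1, A[2][2] + B[2][1] = 5 + -1 = 4) = -1 (attained at k = 1)
  C[2][2] = min over k of (A[2][0] + B[0][2] = 6 + 7 = 13, A[2][1] + B[1][2] = -4 + 1 = -3, A[2][2] + B[2][2] = 5 + -5 = 0) = -3 (attained at k = 1)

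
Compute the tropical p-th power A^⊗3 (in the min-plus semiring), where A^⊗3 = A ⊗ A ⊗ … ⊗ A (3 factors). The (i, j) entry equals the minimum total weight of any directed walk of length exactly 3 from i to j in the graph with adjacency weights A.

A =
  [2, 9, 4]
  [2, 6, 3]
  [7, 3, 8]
A^⊗3 =
  [6, 9, 8]
  [6, 9, 8]
  [7, 9, 9]

Each entry (A^⊗3)_ij equals the minimum over all length-3 walks i = v_0 → v_1 → … → v_3 = j of Σ_t A[v_t][v_{t+1}]. For example, for (i, j) = (0, 2) we minimise over 9 possible intermediate vertex sequences; the minimum is 8, attained along the walk 0 → 0 → 0 → 2.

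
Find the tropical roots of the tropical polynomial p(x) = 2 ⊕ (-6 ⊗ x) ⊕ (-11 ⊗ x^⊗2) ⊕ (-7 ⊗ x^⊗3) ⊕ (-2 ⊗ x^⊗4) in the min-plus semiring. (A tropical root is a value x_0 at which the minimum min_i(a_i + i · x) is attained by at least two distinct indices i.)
Roots: {-5, -4, 5, 8}

Each tropical root is a break point of the lower envelope of the lines y = a_i + i · x (there are 5 lines, with slopes 0, 1, ..., 4). Only the lines that attain the minimum somewhere contribute to roots; other lines are dominated. Here the surviving (envelope) indices are i = 4, i = 3, i = 2, i = 1, i = 0.
Intersections between consecutive envelope lines give the roots: for adjacent envelope indices i < j the intersection is x = (a_i − a_j) / (j − i). Reading off the sorted break points: {-5, -4, 5, 8}.
Verification: at each break x_0, at least two indices attain the minimum of min_i(a_i + i · x_0).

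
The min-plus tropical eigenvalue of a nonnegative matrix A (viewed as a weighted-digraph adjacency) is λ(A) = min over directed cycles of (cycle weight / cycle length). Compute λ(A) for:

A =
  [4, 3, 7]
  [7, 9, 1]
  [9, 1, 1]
λ(A) = 1

Enumerate directed cycles and compute their means (weight / length). Sample:
  cycle 0 → 0: weight = 4, length = 1, mean = 4/1 ≈ 4.000
  cycle 1 → 1: weight = 9, length = 1, mean = 9/1 ≈ 9.000
  cycle 2 → 2: weight = 1, length = 1, mean = 1/1 ≈ 1.000
  cycle 0 → 1 → 0: weight = 10, length = 2, mean = 10/2 ≈ 5.000
  cycle 0 → 2 → 0: weight = 16, length = 2, mean = 16/2 ≈ 8.000
  cycle 1 → 0 → 1: weight = 10, length = 2, mean = 10/2 ≈ 5.000
Minimum mean = 1.000, attained e.g. along the cycle 2 → 2 with weight 1 and length 1. So λ(A) = 1/1 = 1.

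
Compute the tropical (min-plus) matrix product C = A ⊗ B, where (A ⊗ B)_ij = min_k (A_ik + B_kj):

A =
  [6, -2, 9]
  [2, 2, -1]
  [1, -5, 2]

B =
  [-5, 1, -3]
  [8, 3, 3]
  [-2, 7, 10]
A ⊗ B =
  [1, 1, 1]
  [-3, 3, -1]
  [-4, -2, -2]

Apply the min-plus product entry-by-entry:
  C[0][0] = min over k of (A[0][0] + B[0][0] = 6 + -5 = 1, A[0][1] + B[1][0] = -2 + 8 = 6, A[0][2] + B[2][0] = 9 + -2 = 7) = 1 (attained at k = 0)
  C[0][1] = min over k of (A[0][0] + B[0][1] = 6 + 1 = 7, A[0][1] + B[1][1] = -2 + 3 = 1, A[0][2] + B[2][1] = 9 + 7 = 16) = 1 (attained at k = 1)
  C[0][2] = min over k of (A[0][0] + B[0][2] = 6 + -3 = 3, A[0][1] + B[1][2] = -2 + 3 = 1, A[0][2] + B[2][2] = 9 + 10 = 19) = 1 (attained at k = 1)
  C[1][0] = min over k of (A[1][0] + B[0][0] = 2 + -5 = -3, A[1][1] + B[1][0] = 2 + 8 = 10, A[1][2] + B[2][0] = -1 + -2 = -3) = -3 (attained at k = 0)
  C[1][1] = min over k of (A[1][0] + B[0][1] = 2 + 1 = 3, A[1][1] + B[1][1] = 2 + 3 = 5, A[1][2] + B[2][1] = -1 + 7 = 6) = 3 (attained at k = 0)
  C[1][2] = min over k of (A[1][0] + B[0][2] = 2 + -3 = -1, A[1][1] + B[1][2] = 2 + 3 = 5, A[1][2] + B[2][2] = -1 + 10 = 9) = -1 (attained at k = 0)
  C[2][0] = min over k of (A[2][0] + B[0][0] = 1 + -5 = -4, A[2][1] + B[1][0] = -5 + 8 = 3, A[2][2] + B[2][0] = 2 + -2 = 0) = -4 (attained at k = 0)
  C[2][1] = min over k of (A[2][0] + B[0][1] = 1 + 1 = 2, A[2][1] + B[1][1] = -5 + 3 = -2, A[2][2] + B[2][1] = 2 + 7 = 9) = -2 (attained at k = 1)
  C[2][2] = min over k of (A[2][0] + B[0][2] = 1 + -3 = -2, A[2][1] + B[1][2] = -5 + 3 = -2, A[2][2] + B[2][2] = 2 + 10 = 12) = -2 (attained at k = 0)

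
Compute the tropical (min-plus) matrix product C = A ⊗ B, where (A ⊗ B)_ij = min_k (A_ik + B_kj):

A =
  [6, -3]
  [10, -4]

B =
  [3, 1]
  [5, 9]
A ⊗ B =
  [2, 6]
  [1, 5]

Apply the min-plus product entry-by-entry:
  C[0][0] = min over k of (A[0][0] + B[0][0] = 6 + 3 = 9, A[0][1] + B[1][0] = -3 + 5 = 2) = 2 (attained at k = 1)
  C[0][1] = min over k of (A[0][0] + B[0][1] = 6 + 1 = 7, A[0][1] + B[1][1] = -3 + 9 = 6) = 6 (attained at k = 1)
  C[1][0] = min over k of (A[1][0] + B[0][0] = 10 + 3 = 13, A[1][1] + B[1][0] = -4 + 5 = 1) = 1 (attained at k = 1)
  C[1][1] = min over k of (A[1][0] + B[0][1] = 10 + 1 = 11, A[1][1] + B[1][1] = -4 + 9 = 5) = 5 (attained at k = 1)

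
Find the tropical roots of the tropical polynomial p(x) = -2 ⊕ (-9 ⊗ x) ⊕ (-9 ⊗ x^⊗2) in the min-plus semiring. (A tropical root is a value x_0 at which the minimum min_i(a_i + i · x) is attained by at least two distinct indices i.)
Roots: {0, 7}

Each tropical root is a break point of the lower envelope of the lines y = a_i + i · x (there are 3 lines, with slopes 0, 1, ..., 2). Only the lines that attain the minimum somewhere contribute to roots; other lines are dominated. Here the surviving (envelope) indices are i = 2, i = 1, i = 0.
Intersections between consecutive envelope lines give the roots: for adjacent envelope indices i < j the intersection is x = (a_i − a_j) / (j − i). Reading off the sorted break points: {0, 7}.
Verification: at each break x_0, at least two indices attain the minimum of min_i(a_i + i · x_0).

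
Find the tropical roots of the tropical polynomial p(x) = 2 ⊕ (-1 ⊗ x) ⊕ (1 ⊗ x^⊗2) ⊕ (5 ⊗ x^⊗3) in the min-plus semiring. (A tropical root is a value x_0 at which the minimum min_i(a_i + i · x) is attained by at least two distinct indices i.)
Roots: {-4, -2, 3}

Each tropical root is a break point of the lower envelope of the lines y = a_i + i · x (there are 4 lines, with slopes 0, 1, ..., 3). Only the lines that attain the minimum somewhere contribute to roots; other lines are dominated. Here the surviving (envelope) indices are i = 3, i = 2, i = 1, i = 0.
Intersections between consecutive envelope lines give the roots: for adjacent envelope indices i < j the intersection is x = (a_i − a_j) / (j − i). Reading off the sorted break points: {-4, -2, 3}.
Verification: at each break x_0, at least two indices attain the minimum of min_i(a_i + i · x_0).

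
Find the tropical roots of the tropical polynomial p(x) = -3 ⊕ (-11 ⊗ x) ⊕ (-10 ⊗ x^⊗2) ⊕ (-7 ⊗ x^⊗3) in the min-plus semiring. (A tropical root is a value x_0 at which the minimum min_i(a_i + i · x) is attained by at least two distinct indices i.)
Roots: {-3, -1, 8}

Each tropical root is a break point of the lower envelope of the lines y = a_i + i · x (there are 4 lines, with slopes 0, 1, ..., 3). Only the lines that attain the minimum somewhere contribute to roots; other lines are dominated. Here the surviving (envelope) indices are i = 3, i = 2, i = 1, i = 0.
Intersections between consecutive envelope lines give the roots: for adjacent envelope indices i < j the intersection is x = (a_i − a_j) / (j − i). Reading off the sorted break points: {-3, -1, 8}.
Verification: at each break x_0, at least two indices attain the minimum of min_i(a_i + i · x_0).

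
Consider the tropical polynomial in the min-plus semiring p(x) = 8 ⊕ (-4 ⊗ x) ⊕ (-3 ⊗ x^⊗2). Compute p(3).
p(3) = -1

A tropical monomial a ⊗ x^⊗i evaluates to a + i · x. Evaluating each term at x = 3:
  Term 0 contributes 8 + 0 · 3 = 8
  Term 1 contributes -4 + 1 · 3 = -1
  Term 2 contributes -3 + 2 · 3 = 3
p(3) = ⊕ of these = min[8, -1, 3] = -1.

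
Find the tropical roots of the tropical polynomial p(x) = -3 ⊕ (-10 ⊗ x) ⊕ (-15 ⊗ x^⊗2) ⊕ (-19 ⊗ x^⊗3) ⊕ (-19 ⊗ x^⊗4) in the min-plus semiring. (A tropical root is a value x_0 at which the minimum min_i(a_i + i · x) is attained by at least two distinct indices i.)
Roots: {0, 4, 5, 7}

Each tropical root is a break point of the lower envelope of the lines y = a_i + i · x (there are 5 lines, with slopes 0, 1, ..., 4). Only the lines that attain the minimum somewhere contribute to roots; other lines are dominated. Here the surviving (envelope) indices are i = 4, i = 3, i = 2, i = 1, i = 0.
Intersections between consecutive envelope lines give the roots: for adjacent envelope indices i < j the intersection is x = (a_i − a_j) / (j − i). Reading off the sorted break points: {0, 4, 5, 7}.
Verification: at each break x_0, at least two indices attain the minimum of min_i(a_i + i · x_0).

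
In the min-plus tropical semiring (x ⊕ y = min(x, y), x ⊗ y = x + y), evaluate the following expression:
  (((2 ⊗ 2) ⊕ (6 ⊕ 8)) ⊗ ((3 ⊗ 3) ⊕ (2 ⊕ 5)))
(((2 ⊗ 2) ⊕ (6 ⊕ 8)) ⊗ ((3 ⊗ 3) ⊕ (2 ⊕ 5))) = 6

Expand innermost to outermost. Recall ⊕ takes the minimum of its arguments and ⊗ takes their sum. Working out the expression (((2 ⊗ 2) ⊕ (6 ⊕ 8)) ⊗ ((3 ⊗ 3) ⊕ (2 ⊕ 5))) gives 6.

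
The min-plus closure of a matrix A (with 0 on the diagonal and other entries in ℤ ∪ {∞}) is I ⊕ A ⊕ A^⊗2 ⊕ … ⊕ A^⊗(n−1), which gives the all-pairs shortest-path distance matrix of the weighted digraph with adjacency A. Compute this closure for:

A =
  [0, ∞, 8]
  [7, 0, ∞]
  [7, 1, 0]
Closure =
  [0, 9, 8]
  [7, 0, 15]
  [7, 1, 0]

This is the Floyd-Warshall all-pairs shortest-path computation. For each intermediate vertex k = 0, 1, …, 2, update dist[i][j] ← min(dist[i][j], dist[i][k] + dist[k][j]). The final matrix gives, for each (i, j), the minimum total weight of any directed path from i to j (possibly empty when i = j).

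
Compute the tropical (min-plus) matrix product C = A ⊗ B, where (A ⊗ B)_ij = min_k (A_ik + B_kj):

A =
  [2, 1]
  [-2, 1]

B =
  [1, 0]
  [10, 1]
A ⊗ B =
  [3, 2]
  [-1, -2]

Apply the min-plus product entry-by-entry:
  C[0][0] = min over k of (A[0][0] + B[0][0] = 2 + 1 = 3, A[0][1] + B[1][0] = 1 + 10 = 11) = 3 (attained at k = 0)
  C[0][1] = min over k of (A[0][0] + B[0][1] = 2 + 0 = 2, A[0][1] + B[1][1] = 1 + 1 = 2) = 2 (attained at k = 0)
  C[1][0] = min over k of (A[1][0] + B[0][0] = -2 + 1 = -1, A[1][1] + B[1][0] = 1 + 10 = 11) = -1 (attained at k = 0)
  C[1][1] = min over k of (A[1][0] + B[0][1] = -2 + 0 = -2, A[1][1] + B[1][1] = 1 + 1 = 2) = -2 (attained at k = 0)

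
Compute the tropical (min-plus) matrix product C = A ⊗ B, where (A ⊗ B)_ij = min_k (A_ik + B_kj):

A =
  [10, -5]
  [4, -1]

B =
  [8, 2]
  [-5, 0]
A ⊗ B =
  [-10, -5]
  [-6, -1]

Apply the min-plus product entry-by-entry:
  C[0][0] = min over k of (A[0][0] + B[0][0] = 10 + 8 = 18, A[0][1] + B[1][0] = -5 + -5 = -10) = -10 (attained at k = 1)
  C[0][1] = min over k of (A[0][0] + B[0][1] = 10 + 2 = 12, A[0][1] + B[1][1] = -5 + 0 = -5) = -5 (attained at k = 1)
  C[1][0] = min over k of (A[1][0] + B[0][0] = 4 + 8 = 12, A[1][1] + B[1][0] = -1 + -5 = -6) = -6 (attained at k = 1)
  C[1][1] = min over k of (A[1][0] + B[0][1] = 4 + 2 = 6, A[1][1] + B[1][1] = -1 + 0 = -1) = -1 (attained at k = 1)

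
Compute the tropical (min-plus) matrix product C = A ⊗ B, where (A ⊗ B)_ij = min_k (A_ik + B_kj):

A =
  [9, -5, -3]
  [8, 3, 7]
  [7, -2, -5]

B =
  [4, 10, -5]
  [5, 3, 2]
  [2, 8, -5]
A ⊗ B =
  [-1, -2, -8]
  [8, 6, 2]
  [-3, 1, -10]

Apply the min-plus product entry-by-entry:
  C[0][0] = min over k of (A[0][0] + B[0][0] = 9 + 4 = 13, A[0][1] + B[1][0] = -5 + 5 = 0, A[0][2] + B[2][0] = -3 + 2 = -1) = -1 (attained at k = 2)
  C[0][1] = min over k of (A[0][0] + B[0][1] = 9 + 10 = 19, A[0][1] + B[1][1] = -5 + 3 = -2, A[0][2] + B[2][1] = -3 + 8 = 5) = -2 (attained at k = 1)
  C[0][2] = min over k of (A[0][0] + B[0][2] = 9 + -5 = 4, A[0][1] + B[1][2] = -5 + 2 = -3, A[0][2] + B[2][2] = -3 + -5 = -8) = -8 (attained at k = 2)
  C[1][0] = min over k of (A[1][0] + B[0][0] = 8 + 4 = 12, A[1][1] + B[1][0] = 3 + 5 = 8, A[1][2] + B[2][0] = 7 + 2 = 9) = 8 (attained at k = 1)
  C[1][1] = min over k of (A[1][0] + B[0][1] = 8 + 10 = 18, A[1][1] + B[1][1] = 3 + 3 = 6, A[1][2] + B[2][1] = 7 + 8 = 15) = 6 (attained at k = 1)
  C[1][2] = min over k of (A[1][0] + B[0][2] = 8 + -5 = 3, A[1][1] + B[1][2] = 3 + 2 = 5, A[1][2] + B[2][2] = 7 + -5 = 2) = 2 (attained at k = 2)
  C[2][0] = min over k of (A[2][0] + B[0][0] = 7 + 4 = 11, A[2][1] + B[1][0] = -2 + 5 = 3, A[2][2] + B[2][0] = -5 + 2 = -3) = -3 (attained at k = 2)
  C[2][1] = min over k of (A[2][0] + B[0][1] = 7 + 10 = 17, A[2][1] + B[1][1] = -2 + 3 = 1, A[2][2] + B[2][1] = -5 + 8 = 3) = 1 (attained at k = 1)
  C[2][2] = min over k of (A[2][0] + B[0][2] = 7 + -5 = 2, A[2][1] + B[1][2] = -2 + 2 = 0, A[2][2] + B[2][2] = -5 + -5 = -10) = -10 (attained at k = 2)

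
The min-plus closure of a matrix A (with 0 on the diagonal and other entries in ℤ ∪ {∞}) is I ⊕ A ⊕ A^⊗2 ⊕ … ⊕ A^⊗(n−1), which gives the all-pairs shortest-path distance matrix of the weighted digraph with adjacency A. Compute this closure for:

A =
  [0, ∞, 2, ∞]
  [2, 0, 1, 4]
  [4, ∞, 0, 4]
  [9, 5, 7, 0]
Closure =
  [0, 11, 2, 6]
  [2, 0, 1, 4]
  [4, 9, 0, 4]
  [7, 5, 6, 0]

This is the Floyd-Warshall all-pairs shortest-path computation. For each intermediate vertex k = 0, 1, …, 3, update dist[i][j] ← min(dist[i][j], dist[i][k] + dist[k][j]). The final matrix gives, for each (i, j), the minimum total weight of any directed path from i to j (possibly empty when i = j).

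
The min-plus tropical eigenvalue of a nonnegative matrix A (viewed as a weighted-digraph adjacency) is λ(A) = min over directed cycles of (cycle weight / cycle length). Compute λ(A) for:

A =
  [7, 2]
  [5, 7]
λ(A) = 7/2

Enumerate directed cycles and compute their means (weight / length). Sample:
  cycle 0 → 0: weight = 7, length = 1, mean = 7/1 ≈ 7.000
  cycle 1 → 1: weight = 7, length = 1, mean = 7/1 ≈ 7.000
  cycle 0 → 1 → 0: weight = 7, length = 2, mean = 7/2 ≈ 3.500
  cycle 1 → 0 → 1: weight = 7, length = 2, mean = 7/2 ≈ 3.500
Minimum mean = 3.500, attained e.g. along the cycle 0 → 1 → 0 with weight 7 and length 2. So λ(A) = 7/2 = 7/2.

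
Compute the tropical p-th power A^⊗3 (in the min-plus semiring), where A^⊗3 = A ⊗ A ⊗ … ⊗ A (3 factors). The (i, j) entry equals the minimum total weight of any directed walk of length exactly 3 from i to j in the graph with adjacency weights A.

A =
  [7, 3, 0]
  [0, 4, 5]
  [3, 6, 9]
A^⊗3 =
  [6, 6, 3]
  [3, 6, 4]
  [6, 9, 6]

Each entry (A^⊗3)_ij equals the minimum over all length-3 walks i = v_0 → v_1 → … → v_3 = j of Σ_t A[v_t][v_{t+1}]. For example, for (i, j) = (0, 2) we minimise over 9 possible intermediate vertex sequences; the minimum is 3, attained along the walk 0 → 1 → 0 → 2.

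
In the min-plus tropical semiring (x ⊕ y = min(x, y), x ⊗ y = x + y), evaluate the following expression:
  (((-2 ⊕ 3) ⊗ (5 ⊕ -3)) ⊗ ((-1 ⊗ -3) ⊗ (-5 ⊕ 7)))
(((-2 ⊕ 3) ⊗ (5 ⊕ -3)) ⊗ ((-1 ⊗ -3) ⊗ (-5 ⊕ 7))) = -14

Expand innermost to outermost. Recall ⊕ takes the minimum of its arguments and ⊗ takes their sum. Working out the expression (((-2 ⊕ 3) ⊗ (5 ⊕ -3)) ⊗ ((-1 ⊗ -3) ⊗ (-5 ⊕ 7))) gives -14.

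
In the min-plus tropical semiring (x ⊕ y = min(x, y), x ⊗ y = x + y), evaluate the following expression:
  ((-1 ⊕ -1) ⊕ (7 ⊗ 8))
((-1 ⊕ -1) ⊕ (7 ⊗ 8)) = -1

Expand innermost to outermost. Recall ⊕ takes the minimum of its arguments and ⊗ takes their sum. Working out the expression ((-1 ⊕ -1) ⊕ (7 ⊗ 8)) gives -1.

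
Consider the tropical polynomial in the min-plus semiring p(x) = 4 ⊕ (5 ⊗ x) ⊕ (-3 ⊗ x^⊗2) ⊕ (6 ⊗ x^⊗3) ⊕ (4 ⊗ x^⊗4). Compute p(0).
p(0) = -3

A tropical monomial a ⊗ x^⊗i evaluates to a + i · x. Evaluating each term at x = 0:
  Term 0 contributes 4 + 0 · 0 = 4
  Term 1 contributes 5 + 1 · 0 = 5
  Term 2 contributes -3 + 2 · 0 = -3
  Term 3 contributes 6 + 3 · 0 = 6
  Term 4 contributes 4 + 4 · 0 = 4
p(0) = ⊕ of these = min[4, 5, -3, 6, 4] = -3.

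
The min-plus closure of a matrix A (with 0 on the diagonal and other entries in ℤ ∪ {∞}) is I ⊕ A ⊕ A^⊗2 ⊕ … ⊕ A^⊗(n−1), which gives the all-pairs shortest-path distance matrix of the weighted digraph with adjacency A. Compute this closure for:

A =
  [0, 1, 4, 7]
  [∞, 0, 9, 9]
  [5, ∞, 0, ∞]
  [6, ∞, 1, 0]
Closure =
  [0, 1, 4, 7]
  [14, 0, 9, 9]
  [5, 6, 0, 12]
  [6, 7, 1, 0]

This is the Floyd-Warshall all-pairs shortest-path computation. For each intermediate vertex k = 0, 1, …, 3, update dist[i][j] ← min(dist[i][j], dist[i][k] + dist[k][j]). The final matrix gives, for each (i, j), the minimum total weight of any directed path from i to j (possibly empty when i = j).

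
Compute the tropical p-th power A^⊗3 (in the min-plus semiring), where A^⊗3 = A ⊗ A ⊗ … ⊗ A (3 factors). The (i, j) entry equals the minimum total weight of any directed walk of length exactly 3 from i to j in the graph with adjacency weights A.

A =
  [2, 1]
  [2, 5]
A^⊗3 =
  [5, 4]
  [5, 5]

Each entry (A^⊗3)_ij equals the minimum over all length-3 walks i = v_0 → v_1 → … → v_3 = j of Σ_t A[v_t][v_{t+1}]. For example, for (i, j) = (0, 1) we minimise over 4 possible intermediate vertex sequences; the minimum is 4, attained along the walk 0 → 1 → 0 → 1.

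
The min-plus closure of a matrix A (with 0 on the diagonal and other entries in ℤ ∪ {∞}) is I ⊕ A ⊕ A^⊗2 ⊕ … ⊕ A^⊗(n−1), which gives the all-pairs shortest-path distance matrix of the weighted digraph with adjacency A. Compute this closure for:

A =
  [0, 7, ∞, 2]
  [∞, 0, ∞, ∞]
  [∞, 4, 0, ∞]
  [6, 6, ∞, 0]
Closure =
  [0, 7, ∞, 2]
  [∞, 0, ∞, ∞]
  [∞, 4, 0, ∞]
  [6, 6, ∞, 0]

This is the Floyd-Warshall all-pairs shortest-path computation. For each intermediate vertex k = 0, 1, …, 3, update dist[i][j] ← min(dist[i][j], dist[i][k] + dist[k][j]). The final matrix gives, for each (i, j), the minimum total weight of any directed path from i to j (possibly empty when i = j).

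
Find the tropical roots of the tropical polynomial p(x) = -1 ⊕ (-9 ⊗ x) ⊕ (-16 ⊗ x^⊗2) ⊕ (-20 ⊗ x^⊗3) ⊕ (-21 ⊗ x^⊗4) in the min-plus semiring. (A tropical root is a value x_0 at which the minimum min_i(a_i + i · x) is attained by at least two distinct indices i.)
Roots: {1, 4, 7, 8}

Each tropical root is a break point of the lower envelope of the lines y = a_i + i · x (there are 5 lines, with slopes 0, 1, ..., 4). Only the lines that attain the minimum somewhere contribute to roots; other lines are dominated. Here the surviving (envelope) indices are i = 4, i = 3, i = 2, i = 1, i = 0.
Intersections between consecutive envelope lines give the roots: for adjacent envelope indices i < j the intersection is x = (a_i − a_j) / (j − i). Reading off the sorted break points: {1, 4, 7, 8}.
Verification: at each break x_0, at least two indices attain the minimum of min_i(a_i + i · x_0).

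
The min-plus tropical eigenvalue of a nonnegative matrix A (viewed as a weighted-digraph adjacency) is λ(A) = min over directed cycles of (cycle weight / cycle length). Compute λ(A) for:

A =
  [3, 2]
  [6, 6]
λ(A) = 3

Enumerate directed cycles and compute their means (weight / length). Sample:
  cycle 0 → 0: weight = 3, length = 1, mean = 3/1 ≈ 3.000
  cycle 1 → 1: weight = 6, length = 1, mean = 6/1 ≈ 6.000
  cycle 0 → 1 → 0: weight = 8, length = 2, mean = 8/2 ≈ 4.000
  cycle 1 → 0 → 1: weight = 8, length = 2, mean = 8/2 ≈ 4.000
Minimum mean = 3.000, attained e.g. along the cycle 0 → 0 with weight 3 and length 1. So λ(A) = 3/1 = 3.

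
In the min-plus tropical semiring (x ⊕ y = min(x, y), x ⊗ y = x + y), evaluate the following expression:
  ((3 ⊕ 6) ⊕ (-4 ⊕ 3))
((3 ⊕ 6) ⊕ (-4 ⊕ 3)) = -4

Expand innermost to outermost. Recall ⊕ takes the minimum of its arguments and ⊗ takes their sum. Working out the expression ((3 ⊕ 6) ⊕ (-4 ⊕ 3)) gives -4.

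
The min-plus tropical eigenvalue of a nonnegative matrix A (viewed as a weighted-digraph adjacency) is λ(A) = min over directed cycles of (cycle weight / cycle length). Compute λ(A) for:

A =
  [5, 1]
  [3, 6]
λ(A) = 2

Enumerate directed cycles and compute their means (weight / length). Sample:
  cycle 0 → 0: weight = 5, length = 1, mean = 5/1 ≈ 5.000
  cycle 1 → 1: weight = 6, length = 1, mean = 6/1 ≈ 6.000
  cycle 0 → 1 → 0: weight = 4, length = 2, mean = 4/2 ≈ 2.000
  cycle 1 → 0 → 1: weight = 4, length = 2, mean = 4/2 ≈ 2.000
Minimum mean = 2.000, attained e.g. along the cycle 0 → 1 → 0 with weight 4 and length 2. So λ(A) = 4/2 = 2.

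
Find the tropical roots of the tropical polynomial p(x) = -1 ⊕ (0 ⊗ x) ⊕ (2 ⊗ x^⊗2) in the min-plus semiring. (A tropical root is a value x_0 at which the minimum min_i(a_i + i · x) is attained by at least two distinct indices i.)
Roots: {-2, -1}

Each tropical root is a break point of the lower envelope of the lines y = a_i + i · x (there are 3 lines, with slopes 0, 1, ..., 2). Only the lines that attain the minimum somewhere contribute to roots; other lines are dominated. Here the surviving (envelope) indices are i = 2, i = 1, i = 0.
Intersections between consecutive envelope lines give the roots: for adjacent envelope indices i < j the intersection is x = (a_i − a_j) / (j − i). Reading off the sorted break points: {-2, -1}.
Verification: at each break x_0, at least two indices attain the minimum of min_i(a_i + i · x_0).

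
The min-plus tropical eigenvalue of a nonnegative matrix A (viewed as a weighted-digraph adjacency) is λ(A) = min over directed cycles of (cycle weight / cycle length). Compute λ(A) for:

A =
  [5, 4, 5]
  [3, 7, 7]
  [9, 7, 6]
λ(A) = 7/2

Enumerate directed cycles and compute their means (weight / length). Sample:
  cycle 0 → 0: weight = 5, length = 1, mean = 5/1 ≈ 5.000
  cycle 1 → 1: weight = 7, length = 1, mean = 7/1 ≈ 7.000
  cycle 2 → 2: weight = 6, length = 1, mean = 6/1 ≈ 6.000
  cycle 0 → 1 → 0: weight = 7, length = 2, mean = 7/2 ≈ 3.500
  cycle 0 → 2 → 0: weight = 14, length = 2, mean = 14/2 ≈ 7.000
  cycle 1 → 0 → 1: weight = 7, length = 2, mean = 7/2 ≈ 3.500
Minimum mean = 3.500, attained e.g. along the cycle 0 → 1 → 0 with weight 7 and length 2. So λ(A) = 7/2 = 7/2.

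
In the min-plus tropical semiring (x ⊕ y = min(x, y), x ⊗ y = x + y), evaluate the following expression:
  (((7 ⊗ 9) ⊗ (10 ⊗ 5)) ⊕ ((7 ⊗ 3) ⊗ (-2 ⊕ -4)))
(((7 ⊗ 9) ⊗ (10 ⊗ 5)) ⊕ ((7 ⊗ 3) ⊗ (-2 ⊕ -4))) = 6

Expand innermost to outermost. Recall ⊕ takes the minimum of its arguments and ⊗ takes their sum. Working out the expression (((7 ⊗ 9) ⊗ (10 ⊗ 5)) ⊕ ((7 ⊗ 3) ⊗ (-2 ⊕ -4))) gives 6.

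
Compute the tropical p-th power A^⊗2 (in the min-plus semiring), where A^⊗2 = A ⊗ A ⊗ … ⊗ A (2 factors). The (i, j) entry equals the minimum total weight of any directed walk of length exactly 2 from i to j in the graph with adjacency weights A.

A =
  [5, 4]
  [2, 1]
A^⊗2 =
  [6, 5]
  [3, 2]

Each entry (A^⊗2)_ij equals the minimum over all length-2 walks i = v_0 → v_1 → … → v_2 = j of Σ_t A[v_t][v_{t+1}]. For example, for (i, j) = (0, 1) we minimise over 2 possible intermediate vertex sequences; the minimum is 5, attained along the walk 0 → 1 → 1.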